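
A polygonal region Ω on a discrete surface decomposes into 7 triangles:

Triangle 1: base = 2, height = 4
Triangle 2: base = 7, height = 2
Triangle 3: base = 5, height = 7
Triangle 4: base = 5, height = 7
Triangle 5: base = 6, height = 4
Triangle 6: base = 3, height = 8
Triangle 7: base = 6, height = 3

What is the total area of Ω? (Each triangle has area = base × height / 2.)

(1/2)×2×4 + (1/2)×7×2 + (1/2)×5×7 + (1/2)×5×7 + (1/2)×6×4 + (1/2)×3×8 + (1/2)×6×3 = 79.0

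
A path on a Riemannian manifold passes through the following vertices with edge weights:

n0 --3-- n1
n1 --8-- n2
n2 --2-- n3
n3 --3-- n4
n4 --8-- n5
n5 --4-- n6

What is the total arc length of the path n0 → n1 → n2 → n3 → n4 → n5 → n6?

Arc length = 3 + 8 + 2 + 3 + 8 + 4 = 28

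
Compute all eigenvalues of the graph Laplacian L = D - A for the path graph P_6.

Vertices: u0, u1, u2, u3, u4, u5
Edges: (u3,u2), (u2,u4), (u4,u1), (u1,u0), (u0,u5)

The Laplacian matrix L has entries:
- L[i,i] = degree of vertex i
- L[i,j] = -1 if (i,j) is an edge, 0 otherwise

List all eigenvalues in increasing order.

The path graph P_n has Laplacian eigenvalues λ_k = 2 − 2cos(kπ/n), k = 0, 1, …, n−1. Here n = 6:
k=0: 2 − 2cos(0) = 0.0; k=1: 2 − 2cos(π/6) = 0.2679; k=2: 2 − 2cos(π/3) = 1.0; k=3: 2 − 2cos(π/2) = 2.0; k=4: 2 − 2cos(2π/3) = 3.0; k=5: 2 − 2cos(5π/6) = 3.7321.
Laplacian eigenvalues (increasing order): [0.0, 0.2679, 1.0, 2.0, 3.0, 3.7321]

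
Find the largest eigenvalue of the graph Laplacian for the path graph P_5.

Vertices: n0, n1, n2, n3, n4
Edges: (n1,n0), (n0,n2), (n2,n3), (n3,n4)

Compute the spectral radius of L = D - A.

The path graph P_n has Laplacian eigenvalues λ_k = 2 − 2cos(kπ/n), k = 0, 1, …, n−1. Here n = 5:
k=0: 2 − 2cos(0) = 0.0; k=1: 2 − 2cos(π/5) = 0.382; k=2: 2 − 2cos(2π/5) = 1.382; k=3: 2 − 2cos(3π/5) = 2.618; k=4: 2 − 2cos(4π/5) = 3.618.
Laplacian eigenvalues: [0.0, 0.382, 1.382, 2.618, 3.618]. Largest eigenvalue (spectral radius) = 3.618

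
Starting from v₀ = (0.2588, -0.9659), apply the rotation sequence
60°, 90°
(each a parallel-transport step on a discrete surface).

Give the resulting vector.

Total rotation: 60° + 90° = 150°. Final vector: (0.2588, 0.9659)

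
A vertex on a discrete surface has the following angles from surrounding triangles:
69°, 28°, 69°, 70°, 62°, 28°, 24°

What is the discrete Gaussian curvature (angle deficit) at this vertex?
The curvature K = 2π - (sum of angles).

Sum of angles = 350°. K = 360° - 350° = 10° = π/18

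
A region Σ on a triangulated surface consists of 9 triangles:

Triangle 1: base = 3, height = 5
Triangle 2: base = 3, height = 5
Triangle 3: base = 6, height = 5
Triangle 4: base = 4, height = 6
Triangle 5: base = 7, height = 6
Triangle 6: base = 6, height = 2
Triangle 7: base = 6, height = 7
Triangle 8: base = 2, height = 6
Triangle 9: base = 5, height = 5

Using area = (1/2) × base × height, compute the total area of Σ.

(1/2)×3×5 + (1/2)×3×5 + (1/2)×6×5 + (1/2)×4×6 + (1/2)×7×6 + (1/2)×6×2 + (1/2)×6×7 + (1/2)×2×6 + (1/2)×5×5 = 108.5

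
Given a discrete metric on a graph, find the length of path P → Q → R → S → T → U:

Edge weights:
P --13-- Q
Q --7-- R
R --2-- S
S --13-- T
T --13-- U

Arc length = 13 + 7 + 2 + 13 + 13 = 48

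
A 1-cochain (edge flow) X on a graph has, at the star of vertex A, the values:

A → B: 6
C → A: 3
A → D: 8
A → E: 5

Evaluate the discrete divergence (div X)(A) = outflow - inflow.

Divergence = sum of outgoing flows = 6 + (-3) + 8 + 5 = 16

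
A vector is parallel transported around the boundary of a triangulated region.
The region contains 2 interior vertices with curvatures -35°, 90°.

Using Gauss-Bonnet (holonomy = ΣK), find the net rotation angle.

Holonomy = total enclosed curvature = (-35°) + 90° = 55°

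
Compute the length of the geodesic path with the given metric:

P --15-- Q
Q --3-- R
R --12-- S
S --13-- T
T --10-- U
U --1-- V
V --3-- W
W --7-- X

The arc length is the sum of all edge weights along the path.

Arc length = 15 + 3 + 12 + 13 + 10 + 1 + 3 + 7 = 64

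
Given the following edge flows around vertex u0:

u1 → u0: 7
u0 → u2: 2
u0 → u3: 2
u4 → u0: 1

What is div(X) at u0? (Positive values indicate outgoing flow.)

Divergence = sum of outgoing flows = (-7) + 2 + 2 + (-1) = -4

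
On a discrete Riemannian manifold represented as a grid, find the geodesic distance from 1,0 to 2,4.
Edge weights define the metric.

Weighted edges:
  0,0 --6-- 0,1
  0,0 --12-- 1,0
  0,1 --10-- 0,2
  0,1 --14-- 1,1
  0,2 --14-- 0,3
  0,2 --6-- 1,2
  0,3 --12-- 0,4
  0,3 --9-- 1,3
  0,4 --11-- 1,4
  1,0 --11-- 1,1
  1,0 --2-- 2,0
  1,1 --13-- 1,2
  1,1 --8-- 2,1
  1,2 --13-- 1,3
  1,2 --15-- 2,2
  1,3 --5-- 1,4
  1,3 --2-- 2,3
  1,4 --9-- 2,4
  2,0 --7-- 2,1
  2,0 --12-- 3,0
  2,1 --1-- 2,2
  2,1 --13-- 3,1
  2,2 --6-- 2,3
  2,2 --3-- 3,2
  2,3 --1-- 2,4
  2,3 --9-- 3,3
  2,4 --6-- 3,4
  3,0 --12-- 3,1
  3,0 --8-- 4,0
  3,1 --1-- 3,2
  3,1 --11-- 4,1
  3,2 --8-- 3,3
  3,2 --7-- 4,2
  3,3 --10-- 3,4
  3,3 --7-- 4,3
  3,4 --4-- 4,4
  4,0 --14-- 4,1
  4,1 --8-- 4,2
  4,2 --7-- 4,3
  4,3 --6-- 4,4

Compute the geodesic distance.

Shortest path: 1,0 → 2,0 → 2,1 → 2,2 → 2,3 → 2,4, total weight = 17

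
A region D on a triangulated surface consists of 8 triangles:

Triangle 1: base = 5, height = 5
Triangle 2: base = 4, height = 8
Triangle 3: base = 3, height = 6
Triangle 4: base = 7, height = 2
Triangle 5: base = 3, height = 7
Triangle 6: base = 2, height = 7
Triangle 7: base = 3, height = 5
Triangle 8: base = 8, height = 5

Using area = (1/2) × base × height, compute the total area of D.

(1/2)×5×5 + (1/2)×4×8 + (1/2)×3×6 + (1/2)×7×2 + (1/2)×3×7 + (1/2)×2×7 + (1/2)×3×5 + (1/2)×8×5 = 89.5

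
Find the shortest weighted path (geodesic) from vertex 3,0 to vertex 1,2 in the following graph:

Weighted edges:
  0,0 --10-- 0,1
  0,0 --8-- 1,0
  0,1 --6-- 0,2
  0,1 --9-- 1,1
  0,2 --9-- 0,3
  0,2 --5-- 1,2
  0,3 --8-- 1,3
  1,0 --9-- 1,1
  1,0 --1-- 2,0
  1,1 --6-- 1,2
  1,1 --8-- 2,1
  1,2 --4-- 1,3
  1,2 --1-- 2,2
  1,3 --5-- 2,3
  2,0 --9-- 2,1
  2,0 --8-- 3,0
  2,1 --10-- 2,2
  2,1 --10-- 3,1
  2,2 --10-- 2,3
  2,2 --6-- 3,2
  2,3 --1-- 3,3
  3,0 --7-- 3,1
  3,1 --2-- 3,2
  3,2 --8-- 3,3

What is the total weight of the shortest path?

Shortest path: 3,0 → 3,1 → 3,2 → 2,2 → 1,2, total weight = 16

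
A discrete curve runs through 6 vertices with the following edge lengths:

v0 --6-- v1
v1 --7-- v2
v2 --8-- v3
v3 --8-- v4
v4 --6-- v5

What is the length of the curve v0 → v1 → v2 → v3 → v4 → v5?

Arc length = 6 + 7 + 8 + 8 + 6 = 35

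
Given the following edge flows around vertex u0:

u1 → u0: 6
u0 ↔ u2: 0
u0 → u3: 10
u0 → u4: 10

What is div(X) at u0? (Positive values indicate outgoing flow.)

Divergence = sum of outgoing flows = (-6) + 0 + 10 + 10 = 14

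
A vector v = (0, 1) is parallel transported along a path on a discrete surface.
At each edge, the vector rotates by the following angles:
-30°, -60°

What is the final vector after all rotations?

Total rotation: (-30°) + (-60°) = -90°. Final vector: (1, 0)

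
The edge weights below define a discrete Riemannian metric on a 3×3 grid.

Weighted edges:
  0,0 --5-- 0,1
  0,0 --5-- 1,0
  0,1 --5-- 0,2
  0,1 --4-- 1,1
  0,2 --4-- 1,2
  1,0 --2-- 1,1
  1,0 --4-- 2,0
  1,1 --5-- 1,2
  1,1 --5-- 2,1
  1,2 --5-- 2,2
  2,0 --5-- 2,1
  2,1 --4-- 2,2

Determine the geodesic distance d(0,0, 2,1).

Shortest path: 0,0 → 1,0 → 1,1 → 2,1, total weight = 12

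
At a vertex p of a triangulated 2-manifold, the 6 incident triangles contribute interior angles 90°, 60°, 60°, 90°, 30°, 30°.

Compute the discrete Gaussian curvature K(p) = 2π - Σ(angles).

Sum of angles = 360°. K = 360° - 360° = 0°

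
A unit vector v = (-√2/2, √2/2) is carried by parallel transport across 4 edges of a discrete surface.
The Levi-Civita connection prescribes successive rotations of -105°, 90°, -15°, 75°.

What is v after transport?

Total rotation: (-105°) + 90° + (-15°) + 75° = 45°. Final vector: (-1, 0)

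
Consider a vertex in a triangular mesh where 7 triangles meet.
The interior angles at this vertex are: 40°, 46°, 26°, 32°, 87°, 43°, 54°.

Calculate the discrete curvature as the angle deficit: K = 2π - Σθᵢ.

Sum of angles = 328°. K = 360° - 328° = 32° = 8π/45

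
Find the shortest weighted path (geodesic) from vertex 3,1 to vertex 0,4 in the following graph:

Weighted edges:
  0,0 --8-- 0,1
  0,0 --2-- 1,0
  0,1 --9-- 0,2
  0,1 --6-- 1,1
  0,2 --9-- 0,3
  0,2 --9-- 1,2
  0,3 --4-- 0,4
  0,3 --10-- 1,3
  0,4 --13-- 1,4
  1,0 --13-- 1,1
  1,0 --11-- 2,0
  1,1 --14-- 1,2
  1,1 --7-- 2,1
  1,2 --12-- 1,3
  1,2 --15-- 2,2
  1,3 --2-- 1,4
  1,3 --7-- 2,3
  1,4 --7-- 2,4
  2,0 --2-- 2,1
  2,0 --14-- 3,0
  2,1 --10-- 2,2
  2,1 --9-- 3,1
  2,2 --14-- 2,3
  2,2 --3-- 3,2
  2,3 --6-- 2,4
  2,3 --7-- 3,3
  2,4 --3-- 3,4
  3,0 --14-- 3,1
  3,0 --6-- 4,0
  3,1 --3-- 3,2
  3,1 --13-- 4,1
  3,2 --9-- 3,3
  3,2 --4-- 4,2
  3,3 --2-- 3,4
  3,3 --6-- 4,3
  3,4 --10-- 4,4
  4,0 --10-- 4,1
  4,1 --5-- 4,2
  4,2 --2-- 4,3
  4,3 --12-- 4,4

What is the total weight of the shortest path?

Shortest path: 3,1 → 3,2 → 3,3 → 3,4 → 2,4 → 1,4 → 0,4, total weight = 37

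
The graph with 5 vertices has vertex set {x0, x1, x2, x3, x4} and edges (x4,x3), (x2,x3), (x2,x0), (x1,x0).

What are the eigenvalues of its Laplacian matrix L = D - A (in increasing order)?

Degrees: deg(x0) = 2, deg(x1) = 1, deg(x2) = 2, deg(x3) = 2, deg(x4) = 1.
L = D − A with rows/columns ordered (x0, x1, x2, x3, x4):
  [ 2, -1, -1,  0,  0]
  [-1,  1,  0,  0,  0]
  [-1,  0,  2, -1,  0]
  [ 0,  0, -1,  2, -1]
  [ 0,  0,  0, -1,  1]
Characteristic polynomial: det(λI − L) = λ(λ² − 3λ + 1)(λ² − 5λ + 5).
Roots: λ = 0; (λ² − 3λ + 1) = 0 ⇒ λ = (3 ± √5)/2 ≈ 0.382, 2.618; (λ² − 5λ + 5) = 0 ⇒ λ = (5 ± √5)/2 ≈ 1.382, 3.618.
(Check: the roots sum (with multiplicity) to 8, matching trace L = Σdeg = 2·4 = 8.)
Laplacian eigenvalues (increasing order): [0.0, 0.382, 1.382, 2.618, 3.618]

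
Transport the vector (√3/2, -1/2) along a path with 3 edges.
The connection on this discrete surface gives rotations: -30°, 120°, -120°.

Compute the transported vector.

Total rotation: (-30°) + 120° + (-120°) = -30°. Final vector: (0.5000, -0.8660)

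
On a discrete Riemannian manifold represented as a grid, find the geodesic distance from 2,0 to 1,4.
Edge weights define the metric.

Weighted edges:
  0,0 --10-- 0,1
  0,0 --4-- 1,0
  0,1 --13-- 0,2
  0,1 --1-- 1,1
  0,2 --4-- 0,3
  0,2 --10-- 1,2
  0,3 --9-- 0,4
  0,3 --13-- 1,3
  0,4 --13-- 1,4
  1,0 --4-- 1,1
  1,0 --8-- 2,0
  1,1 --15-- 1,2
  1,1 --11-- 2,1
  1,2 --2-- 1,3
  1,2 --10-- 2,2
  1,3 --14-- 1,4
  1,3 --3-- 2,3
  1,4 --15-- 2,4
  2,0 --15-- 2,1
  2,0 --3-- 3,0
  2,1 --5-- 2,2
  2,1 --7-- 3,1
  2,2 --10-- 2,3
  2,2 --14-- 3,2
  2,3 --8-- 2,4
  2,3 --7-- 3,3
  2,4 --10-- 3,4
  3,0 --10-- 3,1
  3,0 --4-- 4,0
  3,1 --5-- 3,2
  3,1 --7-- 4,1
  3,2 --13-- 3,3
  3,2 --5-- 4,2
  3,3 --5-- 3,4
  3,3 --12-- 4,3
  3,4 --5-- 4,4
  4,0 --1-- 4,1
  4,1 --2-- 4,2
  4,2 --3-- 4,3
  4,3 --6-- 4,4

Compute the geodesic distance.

Shortest path: 2,0 → 1,0 → 1,1 → 1,2 → 1,3 → 1,4, total weight = 43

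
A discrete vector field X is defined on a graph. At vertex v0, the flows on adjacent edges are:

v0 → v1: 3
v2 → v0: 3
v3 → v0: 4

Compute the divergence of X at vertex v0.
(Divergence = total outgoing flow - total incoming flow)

Divergence = sum of outgoing flows = 3 + (-3) + (-4) = -4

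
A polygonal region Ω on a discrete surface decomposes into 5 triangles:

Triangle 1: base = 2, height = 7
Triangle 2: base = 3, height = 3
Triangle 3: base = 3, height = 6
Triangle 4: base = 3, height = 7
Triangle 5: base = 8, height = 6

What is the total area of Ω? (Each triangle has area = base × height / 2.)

(1/2)×2×7 + (1/2)×3×3 + (1/2)×3×6 + (1/2)×3×7 + (1/2)×8×6 = 55.0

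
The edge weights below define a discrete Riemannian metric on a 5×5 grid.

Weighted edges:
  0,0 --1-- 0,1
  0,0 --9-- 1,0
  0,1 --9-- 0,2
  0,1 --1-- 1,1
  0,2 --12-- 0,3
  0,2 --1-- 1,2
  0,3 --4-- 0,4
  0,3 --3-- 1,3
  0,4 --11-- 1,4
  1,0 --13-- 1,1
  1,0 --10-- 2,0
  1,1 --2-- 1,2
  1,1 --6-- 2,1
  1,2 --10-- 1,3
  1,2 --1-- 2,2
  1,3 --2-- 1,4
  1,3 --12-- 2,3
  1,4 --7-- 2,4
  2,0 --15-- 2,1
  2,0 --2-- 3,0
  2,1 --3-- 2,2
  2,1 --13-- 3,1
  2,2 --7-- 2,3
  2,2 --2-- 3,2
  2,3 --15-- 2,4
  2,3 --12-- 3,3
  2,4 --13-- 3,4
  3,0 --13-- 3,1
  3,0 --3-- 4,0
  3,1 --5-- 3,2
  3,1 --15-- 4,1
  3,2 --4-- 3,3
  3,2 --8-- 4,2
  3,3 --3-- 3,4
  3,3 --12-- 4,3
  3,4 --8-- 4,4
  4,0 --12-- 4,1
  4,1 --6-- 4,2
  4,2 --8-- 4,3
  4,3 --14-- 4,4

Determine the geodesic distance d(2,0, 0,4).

Shortest path: 2,0 → 2,1 → 2,2 → 1,2 → 0,2 → 0,3 → 0,4, total weight = 36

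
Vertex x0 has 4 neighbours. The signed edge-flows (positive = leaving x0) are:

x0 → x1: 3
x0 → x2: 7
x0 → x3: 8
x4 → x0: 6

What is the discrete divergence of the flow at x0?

Divergence = sum of outgoing flows = 3 + 7 + 8 + (-6) = 12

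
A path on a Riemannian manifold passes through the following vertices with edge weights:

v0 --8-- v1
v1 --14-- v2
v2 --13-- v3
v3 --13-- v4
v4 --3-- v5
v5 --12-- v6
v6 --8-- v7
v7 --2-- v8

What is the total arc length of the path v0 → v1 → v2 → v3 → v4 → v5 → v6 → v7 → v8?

Arc length = 8 + 14 + 13 + 13 + 3 + 12 + 8 + 2 = 73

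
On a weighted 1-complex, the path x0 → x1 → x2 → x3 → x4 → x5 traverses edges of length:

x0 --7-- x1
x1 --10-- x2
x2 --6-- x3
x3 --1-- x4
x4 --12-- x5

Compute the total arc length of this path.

Arc length = 7 + 10 + 6 + 1 + 12 = 36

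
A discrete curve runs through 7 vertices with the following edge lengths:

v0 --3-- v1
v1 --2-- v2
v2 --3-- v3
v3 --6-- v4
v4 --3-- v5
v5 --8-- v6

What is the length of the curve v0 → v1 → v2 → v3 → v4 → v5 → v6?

Arc length = 3 + 2 + 3 + 6 + 3 + 8 = 25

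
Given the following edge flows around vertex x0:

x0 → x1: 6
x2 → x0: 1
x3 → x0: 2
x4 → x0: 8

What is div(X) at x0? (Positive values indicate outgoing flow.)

Divergence = sum of outgoing flows = 6 + (-1) + (-2) + (-8) = -5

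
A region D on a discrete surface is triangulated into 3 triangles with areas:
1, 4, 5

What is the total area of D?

1 + 4 + 5 = 10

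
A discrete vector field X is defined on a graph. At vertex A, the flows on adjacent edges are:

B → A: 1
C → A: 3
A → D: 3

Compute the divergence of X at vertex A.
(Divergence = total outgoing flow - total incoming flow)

Divergence = sum of outgoing flows = (-1) + (-3) + 3 = -1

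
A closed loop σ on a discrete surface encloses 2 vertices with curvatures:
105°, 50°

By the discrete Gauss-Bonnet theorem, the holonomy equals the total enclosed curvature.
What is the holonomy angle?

Holonomy = total enclosed curvature = 105° + 50° = 155°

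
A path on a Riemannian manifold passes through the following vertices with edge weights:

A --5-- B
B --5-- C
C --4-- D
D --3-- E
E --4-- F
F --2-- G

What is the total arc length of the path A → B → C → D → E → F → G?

Arc length = 5 + 5 + 4 + 3 + 4 + 2 = 23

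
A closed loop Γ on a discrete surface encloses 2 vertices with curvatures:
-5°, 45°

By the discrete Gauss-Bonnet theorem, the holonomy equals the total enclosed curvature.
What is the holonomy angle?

Holonomy = total enclosed curvature = (-5°) + 45° = 40°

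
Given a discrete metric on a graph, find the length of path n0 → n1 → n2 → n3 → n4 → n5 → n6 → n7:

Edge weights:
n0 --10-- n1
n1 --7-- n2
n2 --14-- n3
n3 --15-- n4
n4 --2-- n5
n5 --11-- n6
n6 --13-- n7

Arc length = 10 + 7 + 14 + 15 + 2 + 11 + 13 = 72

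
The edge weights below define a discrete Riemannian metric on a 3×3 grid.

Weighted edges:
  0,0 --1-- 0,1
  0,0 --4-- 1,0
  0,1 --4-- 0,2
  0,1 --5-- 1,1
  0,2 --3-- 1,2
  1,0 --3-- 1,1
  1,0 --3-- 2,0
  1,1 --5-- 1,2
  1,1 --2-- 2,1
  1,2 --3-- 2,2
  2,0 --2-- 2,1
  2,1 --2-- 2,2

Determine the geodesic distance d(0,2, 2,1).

Shortest path: 0,2 → 1,2 → 2,2 → 2,1, total weight = 8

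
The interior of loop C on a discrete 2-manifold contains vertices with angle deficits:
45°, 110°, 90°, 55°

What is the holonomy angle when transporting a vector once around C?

Holonomy = total enclosed curvature = 45° + 110° + 90° + 55° = 300°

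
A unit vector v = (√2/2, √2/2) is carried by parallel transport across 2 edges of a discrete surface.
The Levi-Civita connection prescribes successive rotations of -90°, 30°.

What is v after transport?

Total rotation: (-90°) + 30° = -60°. Final vector: (0.9659, -0.2588)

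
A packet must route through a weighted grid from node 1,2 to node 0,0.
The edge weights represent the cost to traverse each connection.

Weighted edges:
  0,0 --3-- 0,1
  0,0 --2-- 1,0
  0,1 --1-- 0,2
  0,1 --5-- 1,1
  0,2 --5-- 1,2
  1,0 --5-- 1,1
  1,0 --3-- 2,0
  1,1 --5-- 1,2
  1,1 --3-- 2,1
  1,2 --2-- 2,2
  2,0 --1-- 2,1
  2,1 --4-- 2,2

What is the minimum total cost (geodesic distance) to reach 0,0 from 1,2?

Shortest path: 1,2 → 0,2 → 0,1 → 0,0, total weight = 9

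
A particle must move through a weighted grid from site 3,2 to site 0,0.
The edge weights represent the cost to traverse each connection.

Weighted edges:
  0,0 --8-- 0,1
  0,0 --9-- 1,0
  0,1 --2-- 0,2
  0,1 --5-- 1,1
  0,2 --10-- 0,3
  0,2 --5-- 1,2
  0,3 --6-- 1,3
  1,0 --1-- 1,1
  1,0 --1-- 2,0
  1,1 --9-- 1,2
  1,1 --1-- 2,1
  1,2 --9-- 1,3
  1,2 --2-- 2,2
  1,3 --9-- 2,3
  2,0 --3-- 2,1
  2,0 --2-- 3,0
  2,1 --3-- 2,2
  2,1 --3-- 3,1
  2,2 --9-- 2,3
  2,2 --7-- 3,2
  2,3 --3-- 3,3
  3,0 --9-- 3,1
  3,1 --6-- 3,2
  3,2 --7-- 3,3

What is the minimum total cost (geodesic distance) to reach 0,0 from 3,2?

Shortest path: 3,2 → 3,1 → 2,1 → 1,1 → 1,0 → 0,0, total weight = 20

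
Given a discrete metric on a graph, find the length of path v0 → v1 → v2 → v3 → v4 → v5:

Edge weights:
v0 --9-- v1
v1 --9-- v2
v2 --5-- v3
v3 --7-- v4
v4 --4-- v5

Arc length = 9 + 9 + 5 + 7 + 4 = 34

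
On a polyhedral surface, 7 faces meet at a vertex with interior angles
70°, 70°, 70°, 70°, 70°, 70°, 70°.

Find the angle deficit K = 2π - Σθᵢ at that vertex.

Sum of angles = 490°. K = 360° - 490° = -130° = -13π/18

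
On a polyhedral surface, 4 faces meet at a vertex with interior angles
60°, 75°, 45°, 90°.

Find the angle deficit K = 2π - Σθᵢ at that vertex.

Sum of angles = 270°. K = 360° - 270° = 90° = π/2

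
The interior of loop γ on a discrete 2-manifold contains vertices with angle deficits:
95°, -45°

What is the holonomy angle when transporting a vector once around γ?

Holonomy = total enclosed curvature = 95° + (-45°) = 50°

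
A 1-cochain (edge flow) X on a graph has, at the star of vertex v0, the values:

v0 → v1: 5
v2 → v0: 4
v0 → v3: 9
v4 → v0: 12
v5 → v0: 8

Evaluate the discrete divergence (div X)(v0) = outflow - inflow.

Divergence = sum of outgoing flows = 5 + (-4) + 9 + (-12) + (-8) = -10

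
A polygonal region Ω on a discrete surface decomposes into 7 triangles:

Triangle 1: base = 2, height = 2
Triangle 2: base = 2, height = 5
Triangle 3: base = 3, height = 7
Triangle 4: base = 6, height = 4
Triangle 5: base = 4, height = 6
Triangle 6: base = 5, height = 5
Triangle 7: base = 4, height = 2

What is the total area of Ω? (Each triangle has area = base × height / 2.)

(1/2)×2×2 + (1/2)×2×5 + (1/2)×3×7 + (1/2)×6×4 + (1/2)×4×6 + (1/2)×5×5 + (1/2)×4×2 = 58.0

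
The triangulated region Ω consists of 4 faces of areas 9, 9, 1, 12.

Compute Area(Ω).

9 + 9 + 1 + 12 = 31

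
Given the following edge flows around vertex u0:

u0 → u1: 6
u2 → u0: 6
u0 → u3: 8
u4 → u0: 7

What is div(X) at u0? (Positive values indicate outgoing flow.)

Divergence = sum of outgoing flows = 6 + (-6) + 8 + (-7) = 1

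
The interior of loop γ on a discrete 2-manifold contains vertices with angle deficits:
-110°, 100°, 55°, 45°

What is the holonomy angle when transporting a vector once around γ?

Holonomy = total enclosed curvature = (-110°) + 100° + 55° + 45° = 90°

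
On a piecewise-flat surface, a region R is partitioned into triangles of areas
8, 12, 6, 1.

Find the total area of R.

8 + 12 + 6 + 1 = 27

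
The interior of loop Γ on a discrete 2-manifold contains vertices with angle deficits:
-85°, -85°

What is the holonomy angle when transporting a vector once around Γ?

Holonomy = total enclosed curvature = (-85°) + (-85°) = -170°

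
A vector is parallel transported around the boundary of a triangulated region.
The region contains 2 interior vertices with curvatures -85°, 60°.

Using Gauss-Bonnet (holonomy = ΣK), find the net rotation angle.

Holonomy = total enclosed curvature = (-85°) + 60° = -25°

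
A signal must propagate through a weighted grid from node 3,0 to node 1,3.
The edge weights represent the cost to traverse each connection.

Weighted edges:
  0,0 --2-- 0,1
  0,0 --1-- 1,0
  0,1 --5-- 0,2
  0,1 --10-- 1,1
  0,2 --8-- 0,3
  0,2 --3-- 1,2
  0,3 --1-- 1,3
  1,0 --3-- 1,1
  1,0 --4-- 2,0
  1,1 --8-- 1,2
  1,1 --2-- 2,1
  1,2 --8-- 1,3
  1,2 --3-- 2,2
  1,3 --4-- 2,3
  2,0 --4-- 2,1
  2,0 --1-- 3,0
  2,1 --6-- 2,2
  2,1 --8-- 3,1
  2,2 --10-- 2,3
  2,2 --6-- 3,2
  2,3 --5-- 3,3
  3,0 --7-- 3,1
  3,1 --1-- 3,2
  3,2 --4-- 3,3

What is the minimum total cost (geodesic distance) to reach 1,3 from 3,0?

Shortest path: 3,0 → 3,1 → 3,2 → 3,3 → 2,3 → 1,3, total weight = 21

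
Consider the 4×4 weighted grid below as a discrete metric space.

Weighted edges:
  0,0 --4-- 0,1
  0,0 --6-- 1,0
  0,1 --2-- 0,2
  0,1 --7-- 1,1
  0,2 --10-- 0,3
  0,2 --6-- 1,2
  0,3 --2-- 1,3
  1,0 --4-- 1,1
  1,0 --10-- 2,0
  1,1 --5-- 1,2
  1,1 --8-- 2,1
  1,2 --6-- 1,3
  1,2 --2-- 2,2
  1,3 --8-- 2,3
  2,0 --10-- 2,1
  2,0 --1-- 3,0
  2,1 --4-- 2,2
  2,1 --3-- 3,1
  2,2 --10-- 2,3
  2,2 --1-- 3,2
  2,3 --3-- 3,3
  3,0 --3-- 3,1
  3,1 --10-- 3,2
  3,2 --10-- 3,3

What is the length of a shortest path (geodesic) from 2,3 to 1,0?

Shortest path: 2,3 → 2,2 → 1,2 → 1,1 → 1,0, total weight = 21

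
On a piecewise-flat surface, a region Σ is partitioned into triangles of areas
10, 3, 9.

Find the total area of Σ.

10 + 3 + 9 = 22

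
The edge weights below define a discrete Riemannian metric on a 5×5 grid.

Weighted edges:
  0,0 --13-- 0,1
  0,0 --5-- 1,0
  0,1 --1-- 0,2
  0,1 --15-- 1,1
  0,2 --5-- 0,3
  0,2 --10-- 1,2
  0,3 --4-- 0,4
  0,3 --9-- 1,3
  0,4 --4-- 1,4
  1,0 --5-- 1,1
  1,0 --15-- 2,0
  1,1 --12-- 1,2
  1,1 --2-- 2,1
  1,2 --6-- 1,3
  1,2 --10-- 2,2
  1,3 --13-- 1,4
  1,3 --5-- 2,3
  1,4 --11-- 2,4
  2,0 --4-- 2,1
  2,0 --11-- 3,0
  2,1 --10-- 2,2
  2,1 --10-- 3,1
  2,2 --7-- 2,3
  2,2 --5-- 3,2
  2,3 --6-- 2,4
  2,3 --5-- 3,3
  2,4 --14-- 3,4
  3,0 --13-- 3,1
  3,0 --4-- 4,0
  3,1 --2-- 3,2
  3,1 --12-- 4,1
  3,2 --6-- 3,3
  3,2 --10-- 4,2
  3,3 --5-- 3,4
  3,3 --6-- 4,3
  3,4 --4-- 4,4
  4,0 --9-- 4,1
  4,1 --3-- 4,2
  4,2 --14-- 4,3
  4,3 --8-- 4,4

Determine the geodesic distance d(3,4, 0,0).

Shortest path: 3,4 → 3,3 → 3,2 → 3,1 → 2,1 → 1,1 → 1,0 → 0,0, total weight = 35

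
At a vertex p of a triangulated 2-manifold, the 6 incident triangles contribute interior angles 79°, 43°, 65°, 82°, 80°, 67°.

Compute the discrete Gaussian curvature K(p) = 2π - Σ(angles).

Sum of angles = 416°. K = 360° - 416° = -56° = -14π/45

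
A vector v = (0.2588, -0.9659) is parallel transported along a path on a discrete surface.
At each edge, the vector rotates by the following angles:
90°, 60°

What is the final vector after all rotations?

Total rotation: 90° + 60° = 150°. Final vector: (0.2588, 0.9659)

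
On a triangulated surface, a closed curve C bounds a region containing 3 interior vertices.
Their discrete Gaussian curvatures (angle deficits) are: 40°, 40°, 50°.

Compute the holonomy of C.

Holonomy = total enclosed curvature = 40° + 40° + 50° = 130°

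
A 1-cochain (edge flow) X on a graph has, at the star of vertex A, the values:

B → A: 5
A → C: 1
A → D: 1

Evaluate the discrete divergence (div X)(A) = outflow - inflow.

Divergence = sum of outgoing flows = (-5) + 1 + 1 = -3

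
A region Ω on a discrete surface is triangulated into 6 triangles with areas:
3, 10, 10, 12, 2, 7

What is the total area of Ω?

3 + 10 + 10 + 12 + 2 + 7 = 44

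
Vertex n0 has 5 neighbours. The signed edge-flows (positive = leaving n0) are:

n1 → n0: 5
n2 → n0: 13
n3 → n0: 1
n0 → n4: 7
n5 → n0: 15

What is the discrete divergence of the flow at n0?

Divergence = sum of outgoing flows = (-5) + (-13) + (-1) + 7 + (-15) = -27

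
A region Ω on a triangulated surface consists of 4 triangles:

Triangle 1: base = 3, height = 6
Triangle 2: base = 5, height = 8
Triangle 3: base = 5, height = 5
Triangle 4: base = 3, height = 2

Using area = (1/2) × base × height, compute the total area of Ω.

(1/2)×3×6 + (1/2)×5×8 + (1/2)×5×5 + (1/2)×3×2 = 44.5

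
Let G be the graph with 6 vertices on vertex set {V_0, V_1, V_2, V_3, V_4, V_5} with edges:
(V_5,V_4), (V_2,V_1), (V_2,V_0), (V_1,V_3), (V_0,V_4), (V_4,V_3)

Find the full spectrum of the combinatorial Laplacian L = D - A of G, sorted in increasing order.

Degrees: deg(V_0) = 2, deg(V_1) = 2, deg(V_2) = 2, deg(V_3) = 2, deg(V_4) = 3, deg(V_5) = 1.
L = D − A with rows/columns ordered (V_0, V_1, V_2, V_3, V_4, V_5):
  [ 2,  0, -1,  0, -1,  0]
  [ 0,  2, -1, -1,  0,  0]
  [-1, -1,  2,  0,  0,  0]
  [ 0, -1,  0,  2, -1,  0]
  [-1,  0,  0, -1,  3, -1]
  [ 0,  0,  0,  0, -1,  1]
Characteristic polynomial: det(λI − L) = λ(λ² − 5λ + 3)(λ² − 5λ + 5)(λ − 2).
Roots: λ = 0; (λ² − 5λ + 3) = 0 ⇒ λ = (5 ± √13)/2 ≈ 0.6972, 4.3028; (λ² − 5λ + 5) = 0 ⇒ λ = (5 ± √5)/2 ≈ 1.382, 3.618; (λ − 2) = 0 ⇒ λ = 2.
(Check: the roots sum (with multiplicity) to 12, matching trace L = Σdeg = 2·6 = 12.)
Laplacian eigenvalues (increasing order): [0.0, 0.6972, 1.382, 2.0, 3.618, 4.3028]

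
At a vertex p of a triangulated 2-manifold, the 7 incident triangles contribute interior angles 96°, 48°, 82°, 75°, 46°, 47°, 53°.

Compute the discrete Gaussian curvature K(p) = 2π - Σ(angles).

Sum of angles = 447°. K = 360° - 447° = -87° = -29π/60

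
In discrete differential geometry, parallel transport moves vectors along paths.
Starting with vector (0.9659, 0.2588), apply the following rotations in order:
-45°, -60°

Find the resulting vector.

Total rotation: (-45°) + (-60°) = -105°. Final vector: (0, -1)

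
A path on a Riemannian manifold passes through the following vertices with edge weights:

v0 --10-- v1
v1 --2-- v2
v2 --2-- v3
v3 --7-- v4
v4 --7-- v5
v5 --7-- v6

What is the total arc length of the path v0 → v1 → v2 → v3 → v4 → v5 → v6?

Arc length = 10 + 2 + 2 + 7 + 7 + 7 = 35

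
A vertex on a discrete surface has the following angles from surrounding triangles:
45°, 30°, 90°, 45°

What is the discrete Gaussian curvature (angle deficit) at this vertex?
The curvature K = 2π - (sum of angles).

Sum of angles = 210°. K = 360° - 210° = 150°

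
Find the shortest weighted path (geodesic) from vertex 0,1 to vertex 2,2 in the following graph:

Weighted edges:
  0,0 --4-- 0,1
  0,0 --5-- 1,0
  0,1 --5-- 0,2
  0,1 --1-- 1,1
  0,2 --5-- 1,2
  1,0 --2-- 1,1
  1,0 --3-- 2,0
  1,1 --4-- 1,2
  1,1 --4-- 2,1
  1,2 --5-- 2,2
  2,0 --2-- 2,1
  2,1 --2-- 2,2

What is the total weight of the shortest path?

Shortest path: 0,1 → 1,1 → 2,1 → 2,2, total weight = 7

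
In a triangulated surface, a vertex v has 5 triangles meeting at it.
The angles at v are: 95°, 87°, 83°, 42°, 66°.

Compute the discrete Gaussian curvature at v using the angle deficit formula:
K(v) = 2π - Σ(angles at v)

Sum of angles = 373°. K = 360° - 373° = -13° = -13π/180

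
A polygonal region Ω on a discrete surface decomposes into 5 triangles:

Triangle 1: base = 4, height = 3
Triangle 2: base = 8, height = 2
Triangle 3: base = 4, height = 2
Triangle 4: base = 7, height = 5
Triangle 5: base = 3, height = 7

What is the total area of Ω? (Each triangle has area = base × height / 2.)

(1/2)×4×3 + (1/2)×8×2 + (1/2)×4×2 + (1/2)×7×5 + (1/2)×3×7 = 46.0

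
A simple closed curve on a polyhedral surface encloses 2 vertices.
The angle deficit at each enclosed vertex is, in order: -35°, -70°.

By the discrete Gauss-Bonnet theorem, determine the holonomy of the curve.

Holonomy = total enclosed curvature = (-35°) + (-70°) = -105°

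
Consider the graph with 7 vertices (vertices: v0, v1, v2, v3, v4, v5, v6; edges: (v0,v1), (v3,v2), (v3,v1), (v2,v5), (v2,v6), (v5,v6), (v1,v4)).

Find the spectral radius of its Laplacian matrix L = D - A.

Degrees: deg(v0) = 1, deg(v1) = 3, deg(v2) = 3, deg(v3) = 2, deg(v4) = 1, deg(v5) = 2, deg(v6) = 2.
L = D − A with rows/columns ordered (v0, v1, v2, v3, v4, v5, v6):
  [ 1, -1,  0,  0,  0,  0,  0]
  [-1,  3,  0, -1, -1,  0,  0]
  [ 0,  0,  3, -1,  0, -1, -1]
  [ 0, -1, -1,  2,  0,  0,  0]
  [ 0, -1,  0,  0,  1,  0,  0]
  [ 0,  0, -1,  0,  0,  2, -1]
  [ 0,  0, -1,  0,  0, -1,  2]
Characteristic polynomial: det(λI − L) = λ(λ² − 4λ + 1)(λ − 1)(λ² − 6λ + 7)(λ − 3).
Roots: λ = 0; (λ² − 4λ + 1) = 0 ⇒ λ = 2 ± √3 ≈ 0.2679, 3.7321; (λ − 1) = 0 ⇒ λ = 1; (λ² − 6λ + 7) = 0 ⇒ λ = 3 ± √2 ≈ 1.5858, 4.4142; (λ − 3) = 0 ⇒ λ = 3.
(Check: the roots sum (with multiplicity) to 14, matching trace L = Σdeg = 2·7 = 14.)
Laplacian eigenvalues: [0.0, 0.2679, 1.0, 1.5858, 3.0, 3.7321, 4.4142]. Largest eigenvalue (spectral radius) = 4.4142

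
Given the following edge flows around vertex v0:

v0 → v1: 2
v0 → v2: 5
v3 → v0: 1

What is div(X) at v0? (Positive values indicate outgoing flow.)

Divergence = sum of outgoing flows = 2 + 5 + (-1) = 6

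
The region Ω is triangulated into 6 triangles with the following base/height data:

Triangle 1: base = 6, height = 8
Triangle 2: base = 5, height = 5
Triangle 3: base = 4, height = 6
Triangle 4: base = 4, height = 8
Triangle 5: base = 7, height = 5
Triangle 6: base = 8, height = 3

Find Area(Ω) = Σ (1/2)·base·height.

(1/2)×6×8 + (1/2)×5×5 + (1/2)×4×6 + (1/2)×4×8 + (1/2)×7×5 + (1/2)×8×3 = 94.0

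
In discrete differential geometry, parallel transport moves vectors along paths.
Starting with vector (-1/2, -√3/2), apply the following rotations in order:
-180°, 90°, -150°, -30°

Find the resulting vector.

Total rotation: (-180°) + 90° + (-150°) + (-30°) = -270° ≡ 90° (mod 360°). Final vector: (0.8660, -0.5000)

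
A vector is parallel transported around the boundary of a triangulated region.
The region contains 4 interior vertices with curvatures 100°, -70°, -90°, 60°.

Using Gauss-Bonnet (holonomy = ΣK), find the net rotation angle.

Holonomy = total enclosed curvature = 100° + (-70°) + (-90°) + 60° = 0°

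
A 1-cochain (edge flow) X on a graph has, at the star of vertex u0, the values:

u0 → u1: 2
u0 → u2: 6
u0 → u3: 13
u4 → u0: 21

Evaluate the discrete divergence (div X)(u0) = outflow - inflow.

Divergence = sum of outgoing flows = 2 + 6 + 13 + (-21) = 0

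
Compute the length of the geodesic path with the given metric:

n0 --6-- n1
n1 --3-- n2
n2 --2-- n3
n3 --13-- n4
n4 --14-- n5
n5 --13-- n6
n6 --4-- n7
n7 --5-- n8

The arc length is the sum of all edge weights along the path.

Arc length = 6 + 3 + 2 + 13 + 14 + 13 + 4 + 5 = 60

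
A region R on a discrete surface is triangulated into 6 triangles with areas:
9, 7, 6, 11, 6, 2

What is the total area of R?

9 + 7 + 6 + 11 + 6 + 2 = 41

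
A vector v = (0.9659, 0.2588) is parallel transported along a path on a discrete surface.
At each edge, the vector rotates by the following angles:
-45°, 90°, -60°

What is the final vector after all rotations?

Total rotation: (-45°) + 90° + (-60°) = -15°. Final vector: (1, 0)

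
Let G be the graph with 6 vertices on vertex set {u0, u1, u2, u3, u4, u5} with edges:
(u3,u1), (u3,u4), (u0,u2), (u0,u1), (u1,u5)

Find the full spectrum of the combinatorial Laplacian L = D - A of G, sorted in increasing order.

Degrees: deg(u0) = 2, deg(u1) = 3, deg(u2) = 1, deg(u3) = 2, deg(u4) = 1, deg(u5) = 1.
L = D − A with rows/columns ordered (u0, u1, u2, u3, u4, u5):
  [ 2, -1, -1,  0,  0,  0]
  [-1,  3,  0, -1,  0, -1]
  [-1,  0,  1,  0,  0,  0]
  [ 0, -1,  0,  2, -1,  0]
  [ 0,  0,  0, -1,  1,  0]
  [ 0, -1,  0,  0,  0,  1]
Characteristic polynomial: det(λI − L) = λ(λ² − 3λ + 1)(λ² − 5λ + 3)(λ − 2).
Roots: λ = 0; (λ² − 3λ + 1) = 0 ⇒ λ = (3 ± √5)/2 ≈ 0.382, 2.618; (λ² − 5λ + 3) = 0 ⇒ λ = (5 ± √13)/2 ≈ 0.6972, 4.3028; (λ − 2) = 0 ⇒ λ = 2.
(Check: the roots sum (with multiplicity) to 10, matching trace L = Σdeg = 2·5 = 10.)
Laplacian eigenvalues (increasing order): [0.0, 0.382, 0.6972, 2.0, 2.618, 4.3028]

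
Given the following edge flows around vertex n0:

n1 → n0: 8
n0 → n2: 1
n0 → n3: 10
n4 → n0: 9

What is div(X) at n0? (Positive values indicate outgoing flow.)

Divergence = sum of outgoing flows = (-8) + 1 + 10 + (-9) = -6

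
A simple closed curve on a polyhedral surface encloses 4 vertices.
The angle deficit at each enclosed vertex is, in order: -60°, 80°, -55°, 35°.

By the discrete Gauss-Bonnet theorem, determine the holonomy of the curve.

Holonomy = total enclosed curvature = (-60°) + 80° + (-55°) + 35° = 0°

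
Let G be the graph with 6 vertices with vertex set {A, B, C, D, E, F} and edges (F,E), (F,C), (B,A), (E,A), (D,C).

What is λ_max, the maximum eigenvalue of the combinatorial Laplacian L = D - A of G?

Degrees: deg(A) = 2, deg(B) = 1, deg(C) = 2, deg(D) = 1, deg(E) = 2, deg(F) = 2.
L = D − A with rows/columns ordered (A, B, C, D, E, F):
  [ 2, -1,  0,  0, -1,  0]
  [-1,  1,  0,  0,  0,  0]
  [ 0,  0,  2, -1,  0, -1]
  [ 0,  0, -1,  1,  0,  0]
  [-1,  0,  0,  0,  2, -1]
  [ 0,  0, -1,  0, -1,  2]
Characteristic polynomial: det(λI − L) = λ(λ² − 4λ + 1)(λ − 1)(λ − 2)(λ − 3).
Roots: λ = 0; (λ² − 4λ + 1) = 0 ⇒ λ = 2 ± √3 ≈ 0.2679, 3.7321; (λ − 1) = 0 ⇒ λ = 1; (λ − 2) = 0 ⇒ λ = 2; (λ − 3) = 0 ⇒ λ = 3.
(Check: the roots sum (with multiplicity) to 10, matching trace L = Σdeg = 2·5 = 10.)
Laplacian eigenvalues: [0.0, 0.2679, 1.0, 2.0, 3.0, 3.7321]. Largest eigenvalue (spectral radius) = 3.7321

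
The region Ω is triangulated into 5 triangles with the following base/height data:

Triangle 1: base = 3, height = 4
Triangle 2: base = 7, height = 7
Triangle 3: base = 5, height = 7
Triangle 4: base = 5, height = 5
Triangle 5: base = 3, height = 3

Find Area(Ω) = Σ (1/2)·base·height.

(1/2)×3×4 + (1/2)×7×7 + (1/2)×5×7 + (1/2)×5×5 + (1/2)×3×3 = 65.0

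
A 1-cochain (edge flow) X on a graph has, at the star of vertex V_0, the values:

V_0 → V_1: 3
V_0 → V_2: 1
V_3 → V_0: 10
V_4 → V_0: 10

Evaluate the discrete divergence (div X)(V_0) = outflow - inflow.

Divergence = sum of outgoing flows = 3 + 1 + (-10) + (-10) = -16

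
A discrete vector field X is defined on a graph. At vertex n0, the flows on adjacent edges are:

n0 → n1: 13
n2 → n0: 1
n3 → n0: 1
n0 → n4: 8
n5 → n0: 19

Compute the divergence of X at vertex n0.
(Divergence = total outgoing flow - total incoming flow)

Divergence = sum of outgoing flows = 13 + (-1) + (-1) + 8 + (-19) = 0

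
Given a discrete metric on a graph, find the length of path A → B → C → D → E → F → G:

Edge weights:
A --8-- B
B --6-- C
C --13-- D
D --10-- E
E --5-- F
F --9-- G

Arc length = 8 + 6 + 13 + 10 + 5 + 9 = 51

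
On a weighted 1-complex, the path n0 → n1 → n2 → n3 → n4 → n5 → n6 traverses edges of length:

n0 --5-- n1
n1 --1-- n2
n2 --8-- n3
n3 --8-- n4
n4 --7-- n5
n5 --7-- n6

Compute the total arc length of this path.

Arc length = 5 + 1 + 8 + 8 + 7 + 7 = 36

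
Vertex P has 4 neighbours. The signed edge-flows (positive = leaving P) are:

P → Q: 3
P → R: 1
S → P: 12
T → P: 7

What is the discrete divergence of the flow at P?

Divergence = sum of outgoing flows = 3 + 1 + (-12) + (-7) = -15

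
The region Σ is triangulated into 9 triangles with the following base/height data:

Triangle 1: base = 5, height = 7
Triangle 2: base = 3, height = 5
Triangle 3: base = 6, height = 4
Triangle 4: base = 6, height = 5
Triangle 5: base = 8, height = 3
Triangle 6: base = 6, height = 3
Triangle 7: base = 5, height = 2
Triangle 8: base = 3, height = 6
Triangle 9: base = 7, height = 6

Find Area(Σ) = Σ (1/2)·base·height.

(1/2)×5×7 + (1/2)×3×5 + (1/2)×6×4 + (1/2)×6×5 + (1/2)×8×3 + (1/2)×6×3 + (1/2)×5×2 + (1/2)×3×6 + (1/2)×7×6 = 108.0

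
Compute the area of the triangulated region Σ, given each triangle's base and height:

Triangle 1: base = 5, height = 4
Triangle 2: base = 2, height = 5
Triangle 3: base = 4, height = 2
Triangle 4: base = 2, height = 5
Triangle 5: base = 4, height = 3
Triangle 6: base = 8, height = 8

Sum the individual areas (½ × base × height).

(1/2)×5×4 + (1/2)×2×5 + (1/2)×4×2 + (1/2)×2×5 + (1/2)×4×3 + (1/2)×8×8 = 62.0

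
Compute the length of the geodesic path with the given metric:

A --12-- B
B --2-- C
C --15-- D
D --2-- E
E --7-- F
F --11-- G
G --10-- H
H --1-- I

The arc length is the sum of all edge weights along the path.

Arc length = 12 + 2 + 15 + 2 + 7 + 11 + 10 + 1 = 60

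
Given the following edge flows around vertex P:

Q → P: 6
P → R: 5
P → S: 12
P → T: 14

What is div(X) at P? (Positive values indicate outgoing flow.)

Divergence = sum of outgoing flows = (-6) + 5 + 12 + 14 = 25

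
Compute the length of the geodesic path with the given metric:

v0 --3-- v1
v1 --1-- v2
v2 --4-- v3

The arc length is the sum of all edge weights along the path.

Arc length = 3 + 1 + 4 = 8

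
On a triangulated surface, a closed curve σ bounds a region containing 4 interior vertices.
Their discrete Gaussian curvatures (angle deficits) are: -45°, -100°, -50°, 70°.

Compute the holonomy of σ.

Holonomy = total enclosed curvature = (-45°) + (-100°) + (-50°) + 70° = -125°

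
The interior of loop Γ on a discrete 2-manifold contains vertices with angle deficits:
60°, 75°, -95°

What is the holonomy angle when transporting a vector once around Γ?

Holonomy = total enclosed curvature = 60° + 75° + (-95°) = 40°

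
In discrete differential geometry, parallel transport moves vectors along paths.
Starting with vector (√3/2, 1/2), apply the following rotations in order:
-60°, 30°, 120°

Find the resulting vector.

Total rotation: (-60°) + 30° + 120° = 90°. Final vector: (-0.5000, 0.8660)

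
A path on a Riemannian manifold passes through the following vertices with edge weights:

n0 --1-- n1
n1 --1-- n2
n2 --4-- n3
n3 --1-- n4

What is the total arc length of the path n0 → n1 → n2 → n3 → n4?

Arc length = 1 + 1 + 4 + 1 = 7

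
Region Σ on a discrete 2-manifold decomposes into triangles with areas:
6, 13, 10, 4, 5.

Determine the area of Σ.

6 + 13 + 10 + 4 + 5 = 38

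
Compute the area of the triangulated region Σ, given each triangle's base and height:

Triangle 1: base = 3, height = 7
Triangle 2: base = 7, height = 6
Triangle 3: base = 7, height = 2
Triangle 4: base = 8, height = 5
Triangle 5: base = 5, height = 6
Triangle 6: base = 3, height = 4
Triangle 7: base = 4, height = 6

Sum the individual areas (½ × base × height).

(1/2)×3×7 + (1/2)×7×6 + (1/2)×7×2 + (1/2)×8×5 + (1/2)×5×6 + (1/2)×3×4 + (1/2)×4×6 = 91.5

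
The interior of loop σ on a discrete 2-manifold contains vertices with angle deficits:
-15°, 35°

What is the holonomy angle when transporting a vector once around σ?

Holonomy = total enclosed curvature = (-15°) + 35° = 20°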